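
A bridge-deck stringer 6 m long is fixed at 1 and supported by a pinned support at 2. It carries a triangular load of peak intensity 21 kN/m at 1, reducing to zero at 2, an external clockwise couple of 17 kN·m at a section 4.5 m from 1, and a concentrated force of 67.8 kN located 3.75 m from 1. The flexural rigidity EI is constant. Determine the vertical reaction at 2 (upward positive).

Remove the prop at 2; the released (primary) structure is a cantilever built in at 1.
Deflection at 2 on the released cantilever, summing each load's contribution:
  triangular load, peak 21 at the fixed end: w₀L⁴/(30EI) = 907.2/EI
  clockwise couple 17 at a = 4.5: M₀a(2L − a)/(2EI) = 286.9/EI
  point load 67.8 at a = 3.75: Pa²(3L − a)/(6EI) = 2264/EI
  δ_0 = 3458/EI
Tip deflection under a unit load at 2: L³/(3EI) = 72/EI.
Compatibility at 2: δ_0 − R_2·δ_{22} = 0, so R_2 = 3458/72 = 48.03 kN.

R_2 = 48.03 kN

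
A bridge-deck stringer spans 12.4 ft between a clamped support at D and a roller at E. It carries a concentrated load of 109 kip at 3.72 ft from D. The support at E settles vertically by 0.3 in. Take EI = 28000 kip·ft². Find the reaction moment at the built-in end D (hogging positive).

M_D = 254.9 kip·ft

Choose R_E as the redundant. The primary structure is the cantilever fixed at D.
Primary-structure tip deflection at E by superposition:
  point load 109 at a = 3.72: Pa²(3L − a)/(6EI) = 8417/EI
Flexibility coefficient — unit upward force at E: δ_{EE} = L³/(3EI) = 635.5/EI.
With EI = 28000 kip·ft²: δ_0 = 0.3006 ft and δ_{EE} = 0.022698 ft/kip.
Compatibility — the beam at E must follow the support down by 0.025 ft: δ_0 − R_E·δ_{EE} = 0.025, so R_E = (0.3006 − 0.025)/0.022698 = 12.14 kip.
Moment equilibrium about D: M_D = Σ(load moments about D) − R_E·L = 405.5 − 12.14×12.4 = 254.9 kip·ft.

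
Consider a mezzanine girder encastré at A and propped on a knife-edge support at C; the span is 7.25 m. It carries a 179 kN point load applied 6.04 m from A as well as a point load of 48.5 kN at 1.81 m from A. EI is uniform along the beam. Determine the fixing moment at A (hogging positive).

M_A = 162.9 kN·m

Take the reaction at C as the redundant and release it; the primary structure is a cantilever fixed at A.
Free-end deflection of the primary structure under the applied loading (downward +):
  point load 179 at a = 6.04: Pa²(3L − a)/(6EI) = 17098/EI
  point load 48.5 at a = 1.81: Pa²(3L − a)/(6EI) = 528/EI
  δ_0 = 17626/EI
Flexibility coefficient — unit upward force at C: δ_{CC} = L³/(3EI) = 127/EI.
The prop prevents deflection at C: R_C = δ_0/δ_{CC} = 17626/127 = 138.8 kN.
Moment equilibrium about A: M_A = Σ(load moments about A) − R_C·L = 1169 − 138.8×7.25 = 162.9 kN·m.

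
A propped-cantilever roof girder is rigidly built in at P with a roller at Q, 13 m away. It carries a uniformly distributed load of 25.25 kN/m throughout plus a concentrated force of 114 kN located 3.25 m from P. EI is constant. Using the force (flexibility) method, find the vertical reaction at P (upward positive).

Choose R_Q as the redundant. The primary structure is the cantilever fixed at P.
Primary-structure tip deflection at Q by superposition:
  UDL 25.25: wL⁴/(8EI) = 90146/EI
  point load 114 at a = 3.25: Pa²(3L − a)/(6EI) = 7175/EI
  δ_0 = 97320/EI
Flexibility coefficient — unit upward force at Q: δ_{QQ} = L³/(3EI) = 732.3/EI.
The prop prevents deflection at Q: R_Q = δ_0/δ_{QQ} = 97320/732.3 = 132.9 kN.
Vertical equilibrium: R_P = ΣP − R_Q = 442.2 − 132.9 = 309.4 kN.

R_P = 309.4 kN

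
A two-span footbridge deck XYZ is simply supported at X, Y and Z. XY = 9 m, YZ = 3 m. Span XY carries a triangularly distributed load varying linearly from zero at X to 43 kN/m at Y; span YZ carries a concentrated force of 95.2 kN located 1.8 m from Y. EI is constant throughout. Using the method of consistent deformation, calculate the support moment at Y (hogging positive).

Take M_Y as the redundant. Released structure: two simple spans XY and YZ with a hinge at Y.
Rotations at Y on the released spans (each span's end-slope, ×1/EI):
  span XY: triangular load, peak 43: w₀L³/(45EI) = 696.6/EI
  span YZ: point load 95.2 at a = 1.8: Pab(L + b)/(6LEI) = 47.98/EI
  relative rotation θ_0 = (696.6 + 47.98)/EI = 744.6/EI
A unit hogging moment at Y produces rotation L₁/(3EI) + L₂/(3EI) = 4/EI.
Slope continuity at Y: θ_0 = M_Y·4/EI, so M_Y = 744.6/4 = 186.1 kN·m (hogging).

M_Y = 186.1 kN·m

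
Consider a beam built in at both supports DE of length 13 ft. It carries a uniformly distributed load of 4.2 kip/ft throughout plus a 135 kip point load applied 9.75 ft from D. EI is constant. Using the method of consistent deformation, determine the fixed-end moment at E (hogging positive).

Release both end moments; the primary structure is a simply-supported span DE with redundants M_D and M_E.
On the primary (simply-supported) span, the end slopes from the loading are:
  at D: UDL 4.2: wL³/(24EI) = 384.5/EI
  at E: UDL 4.2: wL³/(24EI) = 384.5/EI
  at D: point load 135 at a = 9.75: Pab(L + b)/(6LEI) = 891.2/EI
  at E: point load 135 at a = 9.75: Pab(L + a)/(6LEI) = 1248/EI
  θ_D0 = 1276/EI,  θ_E0 = 1632/EI
Flexibility coefficients: a unit moment at one end gives L/(3EI) there and L/(6EI) at the far end, so f₁₁ = f₂₂ = 4.333/EI and f₁₂ = f₂₁ = 2.167/EI.
Compatibility — zero rotation at each built-in end:
  4.333 M_D + 2.167 M_E = 1276
  2.167 M_D + 4.333 M_E = 1632
Solving the pair gives M_D = 141.4 kip·ft and M_E = 305.9 kip·ft (hogging).

M_E = 305.9 kip·ft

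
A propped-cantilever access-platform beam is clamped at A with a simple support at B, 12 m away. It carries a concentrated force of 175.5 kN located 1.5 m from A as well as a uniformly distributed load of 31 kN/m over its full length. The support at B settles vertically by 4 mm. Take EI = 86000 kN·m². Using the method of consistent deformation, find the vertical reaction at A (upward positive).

R_A = 404.7 kN

Remove the prop at B; the released (primary) structure is a cantilever built in at A.
Free-end deflection of the primary structure under the applied loading (downward +):
  point load 175.5 at a = 1.5: Pa²(3L − a)/(6EI) = 2271/EI
  UDL 31: wL⁴/(8EI) = 80352/EI
  δ_0 = 82623/EI
Tip deflection under a unit load at B: L³/(3EI) = 576/EI.
With EI = 86000 kN·m²: δ_0 = 0.96073 m and δ_{BB} = 0.006698 m/kN.
Compatibility — the beam at B must follow the support down by 0.004 m: δ_0 − R_B·δ_{BB} = 0.004, so R_B = (0.96073 − 0.004)/0.006698 = 142.8 kN.
Vertical equilibrium: R_A = ΣP − R_B = 547.5 − 142.8 = 404.7 kN.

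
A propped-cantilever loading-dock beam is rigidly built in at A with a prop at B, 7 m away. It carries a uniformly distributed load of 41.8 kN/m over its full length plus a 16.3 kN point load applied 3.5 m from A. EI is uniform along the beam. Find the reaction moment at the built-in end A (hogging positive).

M_A = 277.4 kN·m

Take the reaction at B as the redundant and release it; the primary structure is a cantilever fixed at A.
Deflection at B on the released cantilever, summing each load's contribution:
  UDL 41.8: wL⁴/(8EI) = 12545/EI
  point load 16.3 at a = 3.5: Pa²(3L − a)/(6EI) = 582.4/EI
  δ_0 = 13128/EI
Flexibility coefficient — unit upward force at B: δ_{BB} = L³/(3EI) = 114.3/EI.
The prop prevents deflection at B: R_B = δ_0/δ_{BB} = 13128/114.3 = 114.8 kN.
Moment equilibrium about A: M_A = Σ(load moments about A) − R_B·L = 1081 − 114.8×7 = 277.4 kN·m.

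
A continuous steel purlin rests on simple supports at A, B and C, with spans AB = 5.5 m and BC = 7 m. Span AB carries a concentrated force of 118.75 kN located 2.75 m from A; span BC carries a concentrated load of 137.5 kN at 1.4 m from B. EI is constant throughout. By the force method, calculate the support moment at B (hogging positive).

Insert a hinge at B; M_B is the redundant, and each span becomes simply supported.
Discontinuity in slope at B on the released structure — sum the simple-span end rotations:
  span AB: point load 118.75 at a = 2.75: Pab(L + a)/(6LEI) = 224.5/EI
  span BC: point load 137.5 at a = 1.4: Pab(L + b)/(6LEI) = 323.4/EI
  relative rotation θ_0 = (224.5 + 323.4)/EI = 547.9/EI
A unit hogging moment at B produces rotation L₁/(3EI) + L₂/(3EI) = 4.167/EI.
Compatibility: M_B·(L₁+L₂)/(3EI) = θ_0, giving M_B = 131.5 kN·m (hogging).

M_B = 131.5 kN·m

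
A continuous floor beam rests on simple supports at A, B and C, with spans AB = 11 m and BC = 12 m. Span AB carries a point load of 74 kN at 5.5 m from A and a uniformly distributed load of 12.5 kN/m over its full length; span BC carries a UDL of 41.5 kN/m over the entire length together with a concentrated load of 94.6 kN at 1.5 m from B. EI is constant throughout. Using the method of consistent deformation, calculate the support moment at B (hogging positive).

M_B = 613.9 kN·m

Take M_B as the redundant. Released structure: two simple spans AB and BC with a hinge at B.
Rotations at B on the released spans (each span's end-slope, ×1/EI):
  span AB: point load 74 at a = 5.5: Pab(L + a)/(6LEI) = 559.6/EI
  span AB: UDL 12.5: wL³/(24EI) = 693.2/EI
  span BC: UDL 41.5: wL³/(24EI) = 2988/EI
  span BC: point load 94.6 at a = 1.5: Pab(L + b)/(6LEI) = 465.6/EI
  relative rotation θ_0 = (1253 + 3454)/EI = 4706/EI
A unit hogging moment at B produces rotation L₁/(3EI) + L₂/(3EI) = 7.667/EI.
Slope continuity at B: θ_0 = M_B·7.667/EI, so M_B = 4706/7.667 = 613.9 kN·m (hogging).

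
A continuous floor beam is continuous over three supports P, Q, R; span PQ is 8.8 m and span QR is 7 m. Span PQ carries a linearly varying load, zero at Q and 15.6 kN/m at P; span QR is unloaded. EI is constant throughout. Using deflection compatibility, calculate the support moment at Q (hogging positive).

M_Q = 39.25 kN·m

Release continuity at Q by inserting a hinge; the redundant is the internal moment M_Q. The primary structure is two simply-supported spans PQ and QR.
Rotations at Q on the released spans (each span's end-slope, ×1/EI):
  span PQ: triangular load, peak 15.6: 7w₀L³/(360EI) = 206.7/EI
  relative rotation θ_0 = (206.7 + 0)/EI = 206.7/EI
A unit hogging moment at Q produces rotation L₁/(3EI) + L₂/(3EI) = 5.267/EI.
Slope continuity at Q: θ_0 = M_Q·5.267/EI, so M_Q = 206.7/5.267 = 39.25 kN·m (hogging).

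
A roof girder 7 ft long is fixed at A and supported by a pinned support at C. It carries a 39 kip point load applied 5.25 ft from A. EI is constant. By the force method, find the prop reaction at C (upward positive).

R_C = 24.68 kip

Release the roller at C. Primary structure: cantilever fixed at A.
Free-end deflection of the primary structure under the applied loading (downward +):
  point load 39 at a = 5.25: Pa²(3L − a)/(6EI) = 2822/EI
Flexibility coefficient — unit upward force at C: δ_{CC} = L³/(3EI) = 114.3/EI.
Compatibility at C: δ_0 − R_C·δ_{CC} = 0, so R_C = 2822/114.3 = 24.68 kip.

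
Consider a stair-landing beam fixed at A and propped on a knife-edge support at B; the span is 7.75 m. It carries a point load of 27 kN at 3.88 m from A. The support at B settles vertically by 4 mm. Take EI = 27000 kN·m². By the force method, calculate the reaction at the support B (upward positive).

Take the reaction at B as the redundant and release it; the primary structure is a cantilever fixed at A.
Downward deflection at the released point B due to the loads:
  point load 27 at a = 3.88: Pa²(3L − a)/(6EI) = 1312/EI
Flexibility coefficient — unit upward force at B: δ_{BB} = L³/(3EI) = 155.2/EI.
With EI = 27000 kN·m²: δ_0 = 0.048601 m and δ_{BB} = 0.005747 m/kN.
Compatibility — the beam at B must follow the support down by 0.004 m: δ_0 − R_B·δ_{BB} = 0.004, so R_B = (0.048601 − 0.004)/0.005747 = 7.761 kN.

R_B = 7.761 kN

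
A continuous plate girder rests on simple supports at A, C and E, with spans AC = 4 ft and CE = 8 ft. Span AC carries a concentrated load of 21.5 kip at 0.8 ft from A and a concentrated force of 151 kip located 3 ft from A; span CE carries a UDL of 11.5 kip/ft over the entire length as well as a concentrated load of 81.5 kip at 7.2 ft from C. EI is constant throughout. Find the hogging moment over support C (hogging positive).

M_C = 118.6 kip·ft

Take M_C as the redundant. Released structure: two simple spans AC and CE with a hinge at C.
Rotations at C on the released spans (each span's end-slope, ×1/EI):
  span AC: point load 21.5 at a = 0.8: Pab(L + a)/(6LEI) = 11.01/EI
  span AC: point load 151 at a = 3: Pab(L + a)/(6LEI) = 132.1/EI
  span CE: UDL 11.5: wL³/(24EI) = 245.3/EI
  span CE: point load 81.5 at a = 7.2: Pab(L + b)/(6LEI) = 86.06/EI
  relative rotation θ_0 = (143.1 + 331.4)/EI = 474.5/EI
A unit hogging moment at C produces rotation L₁/(3EI) + L₂/(3EI) = 4/EI.
Compatibility: M_C·(L₁+L₂)/(3EI) = θ_0, giving M_C = 118.6 kip·ft (hogging).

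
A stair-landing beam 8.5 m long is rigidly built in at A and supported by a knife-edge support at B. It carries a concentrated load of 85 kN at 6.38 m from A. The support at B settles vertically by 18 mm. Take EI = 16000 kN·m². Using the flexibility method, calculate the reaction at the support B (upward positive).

Choose R_B as the redundant. The primary structure is the cantilever fixed at A.
Downward deflection at the released point B due to the loads:
  point load 85 at a = 6.38: Pa²(3L − a)/(6EI) = 11025/EI
Flexibility coefficient — unit upward force at B: δ_{BB} = L³/(3EI) = 204.7/EI.
With EI = 16000 kN·m²: δ_0 = 0.68909 m and δ_{BB} = 0.012794 m/kN.
Compatibility — the beam at B must follow the support down by 0.018 m: δ_0 − R_B·δ_{BB} = 0.018, so R_B = (0.68909 − 0.018)/0.012794 = 52.45 kN.

R_B = 52.45 kN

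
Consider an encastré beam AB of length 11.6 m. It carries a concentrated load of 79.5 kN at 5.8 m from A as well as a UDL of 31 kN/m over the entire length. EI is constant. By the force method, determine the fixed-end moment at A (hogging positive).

M_A = 462.9 kN·m

Release both end moments; the primary structure is a simply-supported span AB with redundants M_A and M_B.
On the primary (simply-supported) span, the end slopes from the loading are:
  at A: point load 79.5 at a = 5.8: Pab(L + b)/(6LEI) = 668.6/EI
  at B: point load 79.5 at a = 5.8: Pab(L + a)/(6LEI) = 668.6/EI
  at A: UDL 31: wL³/(24EI) = 2016/EI
  at B: UDL 31: wL³/(24EI) = 2016/EI
  θ_A0 = 2685/EI,  θ_B0 = 2685/EI
Flexibility coefficients: a unit moment at one end gives L/(3EI) there and L/(6EI) at the far end, so f₁₁ = f₂₂ = 3.867/EI and f₁₂ = f₂₁ = 1.933/EI.
Compatibility — zero rotation at each built-in end:
  3.867 M_A + 1.933 M_B = 2685
  1.933 M_A + 3.867 M_B = 2685
Solving the pair gives M_A = 462.9 kN·m and M_B = 462.9 kN·m (hogging).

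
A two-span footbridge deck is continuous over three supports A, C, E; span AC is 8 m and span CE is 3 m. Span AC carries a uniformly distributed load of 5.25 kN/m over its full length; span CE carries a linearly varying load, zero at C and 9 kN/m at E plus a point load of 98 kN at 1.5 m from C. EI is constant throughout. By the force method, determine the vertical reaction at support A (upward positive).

Insert a hinge at C; M_C is the redundant, and each span becomes simply supported.
Discontinuity in slope at C on the released structure — sum the simple-span end rotations:
  span AC: UDL 5.25: wL³/(24EI) = 112/EI
  span CE: triangular load, peak 9: 7w₀L³/(360EI) = 4.725/EI
  span CE: point load 98 at a = 1.5: Pab(L + b)/(6LEI) = 55.12/EI
  relative rotation θ_0 = (112 + 59.85)/EI = 171.8/EI
A unit hogging moment at C produces rotation L₁/(3EI) + L₂/(3EI) = 3.667/EI.
Compatibility: M_C·(L₁+L₂)/(3EI) = θ_0, giving M_C = 46.87 kN·m (hogging).
Span AC, ΣM about A with M_C applied at C: R_C^{AC}·8 = 168 + 46.87, so R_C^{AC} = 26.86 kN and R_A = 42 − 26.86 = 15.14 kN.

R_A = 15.14 kN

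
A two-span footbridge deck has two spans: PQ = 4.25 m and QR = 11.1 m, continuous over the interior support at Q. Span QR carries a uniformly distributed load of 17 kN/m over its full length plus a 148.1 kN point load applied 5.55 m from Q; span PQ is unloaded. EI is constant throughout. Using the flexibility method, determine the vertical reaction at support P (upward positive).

R_P = -96.99 kN

Insert a hinge at Q; M_Q is the redundant, and each span becomes simply supported.
Rotations at Q on the released spans (each span's end-slope, ×1/EI):
  span QR: UDL 17: wL³/(24EI) = 968.7/EI
  span QR: point load 148.1 at a = 5.55: Pab(L + b)/(6LEI) = 1140/EI
  relative rotation θ_0 = (0 + 2109)/EI = 2109/EI
A unit hogging moment at Q produces rotation L₁/(3EI) + L₂/(3EI) = 5.117/EI.
Slope continuity at Q: θ_0 = M_Q·5.117/EI, so M_Q = 2109/5.117 = 412.2 kN·m (hogging).
Span PQ, ΣM about P with M_Q applied at Q: R_Q^{PQ}·4.25 = 0 + 412.2, so R_Q^{PQ} = 96.99 kN and R_P = 0 − 96.99 = -96.99 kN.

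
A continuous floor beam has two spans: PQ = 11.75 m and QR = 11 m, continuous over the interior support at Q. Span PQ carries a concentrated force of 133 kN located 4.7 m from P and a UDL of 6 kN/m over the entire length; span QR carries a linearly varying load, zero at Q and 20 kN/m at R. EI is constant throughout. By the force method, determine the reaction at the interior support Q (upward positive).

R_Q = 170.4 kN

Take M_Q as the redundant. Released structure: two simple spans PQ and QR with a hinge at Q.
Discontinuity in slope at Q on the released structure — sum the simple-span end rotations:
  span PQ: point load 133 at a = 4.7: Pab(L + a)/(6LEI) = 1028/EI
  span PQ: UDL 6: wL³/(24EI) = 405.6/EI
  span QR: triangular load, peak 20: 7w₀L³/(360EI) = 517.6/EI
  relative rotation θ_0 = (1434 + 517.6)/EI = 1951/EI
A unit hogging moment at Q produces rotation L₁/(3EI) + L₂/(3EI) = 7.583/EI.
Compatibility: M_Q·(L₁+L₂)/(3EI) = θ_0, giving M_Q = 257.3 kN·m (hogging).
Span PQ, ΣM about P with M_Q applied at Q: R_Q^{PQ}·11.75 = 1039 + 257.3, so R_Q^{PQ} = 110.4 kN and R_P = 203.5 − 110.4 = 93.15 kN.
Span QR, ΣM about R: R_Q^{QR}·11 = 403.3 + 257.3, so R_Q^{QR} = 60.06 kN and R_R = 110 − 60.06 = 49.94 kN.
R_Q = 110.4 + 60.06 = 170.4 kN.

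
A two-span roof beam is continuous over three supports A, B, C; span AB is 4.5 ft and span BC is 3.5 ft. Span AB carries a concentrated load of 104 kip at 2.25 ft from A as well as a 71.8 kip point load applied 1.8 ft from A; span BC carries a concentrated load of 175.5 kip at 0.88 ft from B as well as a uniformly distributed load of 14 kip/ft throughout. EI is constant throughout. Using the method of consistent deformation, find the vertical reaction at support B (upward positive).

R_B = 304.4 kip

Take M_B as the redundant. Released structure: two simple spans AB and BC with a hinge at B.
Rotations at B on the released spans (each span's end-slope, ×1/EI):
  span AB: point load 104 at a = 2.25: Pab(L + a)/(6LEI) = 131.6/EI
  span AB: point load 71.8 at a = 1.8: Pab(L + a)/(6LEI) = 81.42/EI
  span BC: point load 175.5 at a = 0.88: Pab(L + b)/(6LEI) = 117.9/EI
  span BC: UDL 14: wL³/(24EI) = 25.01/EI
  relative rotation θ_0 = (213 + 142.9)/EI = 356/EI
A unit hogging moment at B produces rotation L₁/(3EI) + L₂/(3EI) = 2.667/EI.
Slope continuity at B: θ_0 = M_B·2.667/EI, so M_B = 356/2.667 = 133.5 kip·ft (hogging).
Span AB, ΣM about A with M_B applied at B: R_B^{AB}·4.5 = 363.2 + 133.5, so R_B^{AB} = 110.4 kip and R_A = 175.8 − 110.4 = 65.42 kip.
Span BC, ΣM about C: R_B^{BC}·3.5 = 545.6 + 133.5, so R_B^{BC} = 194 kip and R_C = 224.5 − 194 = 30.49 kip.
R_B = 110.4 + 194 = 304.4 kip.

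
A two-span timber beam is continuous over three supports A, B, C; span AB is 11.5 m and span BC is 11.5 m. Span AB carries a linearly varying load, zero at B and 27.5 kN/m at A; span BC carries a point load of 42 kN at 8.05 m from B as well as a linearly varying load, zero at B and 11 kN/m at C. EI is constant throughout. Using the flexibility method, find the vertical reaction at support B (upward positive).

Insert a hinge at B; M_B is the redundant, and each span becomes simply supported.
Rotations at B on the released spans (each span's end-slope, ×1/EI):
  span AB: triangular load, peak 27.5: 7w₀L³/(360EI) = 813.2/EI
  span BC: point load 42 at a = 8.05: Pab(L + b)/(6LEI) = 252.7/EI
  span BC: triangular load, peak 11: 7w₀L³/(360EI) = 325.3/EI
  relative rotation θ_0 = (813.2 + 578)/EI = 1391/EI
A unit hogging moment at B produces rotation L₁/(3EI) + L₂/(3EI) = 7.667/EI.
Slope continuity at B: θ_0 = M_B·7.667/EI, so M_B = 1391/7.667 = 181.5 kN·m (hogging).
Span AB, ΣM about A with M_B applied at B: R_B^{AB}·11.5 = 606.1 + 181.5, so R_B^{AB} = 68.49 kN and R_A = 158.1 − 68.49 = 89.64 kN.
Span BC, ΣM about C: R_B^{BC}·11.5 = 387.4 + 181.5, so R_B^{BC} = 49.46 kN and R_C = 105.2 − 49.46 = 55.79 kN.
R_B = 68.49 + 49.46 = 118 kN.

R_B = 118 kN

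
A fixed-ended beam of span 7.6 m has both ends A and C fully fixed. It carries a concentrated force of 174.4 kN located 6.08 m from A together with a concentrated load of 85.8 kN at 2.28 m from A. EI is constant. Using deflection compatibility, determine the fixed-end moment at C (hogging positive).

Release both end moments; the primary structure is a simply-supported span AC with redundants M_A and M_C.
On the primary (simply-supported) span, the end slopes from the loading are:
  at A: point load 174.4 at a = 6.08: Pab(L + b)/(6LEI) = 322.3/EI
  at C: point load 174.4 at a = 6.08: Pab(L + a)/(6LEI) = 483.5/EI
  at A: point load 85.8 at a = 2.28: Pab(L + b)/(6LEI) = 294.9/EI
  at C: point load 85.8 at a = 2.28: Pab(L + a)/(6LEI) = 225.5/EI
  θ_A0 = 617.2/EI,  θ_C0 = 709/EI
Flexibility coefficients: a unit moment at one end gives L/(3EI) there and L/(6EI) at the far end, so f₁₁ = f₂₂ = 2.533/EI and f₁₂ = f₂₁ = 1.267/EI.
Compatibility — zero rotation at each built-in end:
  2.533 M_A + 1.267 M_C = 617.2
  1.267 M_A + 2.533 M_C = 709
Solving the pair gives M_A = 138.3 kN·m and M_C = 210.7 kN·m (hogging).

M_C = 210.7 kN·m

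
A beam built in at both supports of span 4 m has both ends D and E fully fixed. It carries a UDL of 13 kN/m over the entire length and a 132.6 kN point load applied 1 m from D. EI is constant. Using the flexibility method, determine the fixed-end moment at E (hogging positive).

M_E = 42.2 kN·m

Release both end moments; the primary structure is a simply-supported span DE with redundants M_D and M_E.
End rotations of the released simple span under the applied load (×1/EI):
  at D: UDL 13: wL³/(24EI) = 34.67/EI
  at E: UDL 13: wL³/(24EI) = 34.67/EI
  at D: point load 132.6 at a = 1: Pab(L + b)/(6LEI) = 116/EI
  at E: point load 132.6 at a = 1: Pab(L + a)/(6LEI) = 82.88/EI
  θ_D0 = 150.7/EI,  θ_E0 = 117.5/EI
Flexibility coefficients: a unit moment at one end gives L/(3EI) there and L/(6EI) at the far end, so f₁₁ = f₂₂ = 1.333/EI and f₁₂ = f₂₁ = 0.6667/EI.
Compatibility — zero rotation at each built-in end:
  1.333 M_D + 0.6667 M_E = 150.7
  0.6667 M_D + 1.333 M_E = 117.5
Solving the pair gives M_D = 91.92 kN·m and M_E = 42.2 kN·m (hogging).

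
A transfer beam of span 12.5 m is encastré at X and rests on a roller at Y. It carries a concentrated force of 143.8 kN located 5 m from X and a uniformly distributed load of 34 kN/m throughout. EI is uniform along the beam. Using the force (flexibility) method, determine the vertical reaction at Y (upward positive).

R_Y = 189.3 kN

Remove the prop at Y; the released (primary) structure is a cantilever built in at X.
Primary-structure tip deflection at Y by superposition:
  point load 143.8 at a = 5: Pa²(3L − a)/(6EI) = 19473/EI
  UDL 34: wL⁴/(8EI) = 103760/EI
  δ_0 = 123233/EI
Tip deflection under a unit load at Y: L³/(3EI) = 651/EI.
The prop prevents deflection at Y: R_Y = δ_0/δ_{YY} = 123233/651 = 189.3 kN.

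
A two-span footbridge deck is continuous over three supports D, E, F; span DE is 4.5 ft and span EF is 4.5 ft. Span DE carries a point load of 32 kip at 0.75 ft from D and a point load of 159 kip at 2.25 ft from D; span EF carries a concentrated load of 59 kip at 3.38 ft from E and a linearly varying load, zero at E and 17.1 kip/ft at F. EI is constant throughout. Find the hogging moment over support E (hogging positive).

M_E = 98.51 kip·ft

Release continuity at E by inserting a hinge; the redundant is the internal moment M_E. The primary structure is two simply-supported spans DE and EF.
Rotations at E on the released spans (each span's end-slope, ×1/EI):
  span DE: point load 32 at a = 0.75: Pab(L + a)/(6LEI) = 17.5/EI
  span DE: point load 159 at a = 2.25: Pab(L + a)/(6LEI) = 201.2/EI
  span EF: point load 59 at a = 3.38: Pab(L + b)/(6LEI) = 46.49/EI
  span EF: triangular load, peak 17.1: 7w₀L³/(360EI) = 30.3/EI
  relative rotation θ_0 = (218.7 + 76.79)/EI = 295.5/EI
A unit hogging moment at E produces rotation L₁/(3EI) + L₂/(3EI) = 3/EI.
Slope continuity at E: θ_0 = M_E·3/EI, so M_E = 295.5/3 = 98.51 kip·ft (hogging).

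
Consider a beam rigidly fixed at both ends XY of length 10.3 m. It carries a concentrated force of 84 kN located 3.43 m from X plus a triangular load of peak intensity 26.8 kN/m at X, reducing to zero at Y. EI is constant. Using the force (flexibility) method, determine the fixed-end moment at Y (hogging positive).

Release both end moments; the primary structure is a simply-supported span XY with redundants M_X and M_Y.
Simple-span end rotations at X and Y under the given loads:
  at X: point load 84 at a = 3.43: Pab(L + b)/(6LEI) = 549.9/EI
  at Y: point load 84 at a = 3.43: Pab(L + a)/(6LEI) = 439.8/EI
  at X: triangular load, peak 26.8: w₀L³/(45EI) = 650.8/EI
  at Y: triangular load, peak 26.8: 7w₀L³/(360EI) = 569.4/EI
  θ_X0 = 1201/EI,  θ_Y0 = 1009/EI
Flexibility coefficients: a unit moment at one end gives L/(3EI) there and L/(6EI) at the far end, so f₁₁ = f₂₂ = 3.433/EI and f₁₂ = f₂₁ = 1.717/EI.
Compatibility — zero rotation at each built-in end:
  3.433 M_X + 1.717 M_Y = 1201
  1.717 M_X + 3.433 M_Y = 1009
Solving the pair gives M_X = 270.3 kN·m and M_Y = 158.8 kN·m (hogging).

M_Y = 158.8 kN·m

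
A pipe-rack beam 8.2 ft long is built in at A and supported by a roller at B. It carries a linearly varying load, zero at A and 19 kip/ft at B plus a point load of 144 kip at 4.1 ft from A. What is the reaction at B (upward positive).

Remove the prop at B; the released (primary) structure is a cantilever built in at A.
Free-end deflection of the primary structure under the applied loading (downward +):
  triangular load, peak 19 at the free end: 11w₀L⁴/(120EI) = 7874/EI
  point load 144 at a = 4.1: Pa²(3L − a)/(6EI) = 8271/EI
  δ_0 = 16145/EI
Tip deflection under a unit load at B: L³/(3EI) = 183.8/EI.
The prop prevents deflection at B: R_B = δ_0/δ_{BB} = 16145/183.8 = 87.84 kip.

R_B = 87.84 kip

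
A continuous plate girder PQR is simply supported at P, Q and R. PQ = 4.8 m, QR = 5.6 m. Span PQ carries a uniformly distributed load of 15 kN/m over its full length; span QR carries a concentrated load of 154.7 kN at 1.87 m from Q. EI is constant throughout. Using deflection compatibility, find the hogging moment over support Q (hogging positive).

M_Q = 106.4 kN·m

Release continuity at Q by inserting a hinge; the redundant is the internal moment M_Q. The primary structure is two simply-supported spans PQ and QR.
End slopes at the hinge Q, treating each span as simply supported:
  span PQ: UDL 15: wL³/(24EI) = 69.12/EI
  span QR: point load 154.7 at a = 1.87: Pab(L + b)/(6LEI) = 299.6/EI
  relative rotation θ_0 = (69.12 + 299.6)/EI = 368.7/EI
A unit hogging moment at Q produces rotation L₁/(3EI) + L₂/(3EI) = 3.467/EI.
Slope continuity at Q: θ_0 = M_Q·3.467/EI, so M_Q = 368.7/3.467 = 106.4 kN·m (hogging).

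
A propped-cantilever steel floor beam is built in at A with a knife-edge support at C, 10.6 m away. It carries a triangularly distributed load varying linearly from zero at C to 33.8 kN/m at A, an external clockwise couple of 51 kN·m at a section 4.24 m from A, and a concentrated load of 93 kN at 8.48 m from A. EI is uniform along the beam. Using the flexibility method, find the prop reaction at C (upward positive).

R_C = 105.9 kN

Choose R_C as the redundant. The primary structure is the cantilever fixed at A.
Deflection at C on the released cantilever, summing each load's contribution:
  triangular load, peak 33.8 at the fixed end: w₀L⁴/(30EI) = 14224/EI
  clockwise couple 51 at a = 4.24: M₀a(2L − a)/(2EI) = 1834/EI
  point load 93 at a = 8.48: Pa²(3L − a)/(6EI) = 25993/EI
  δ_0 = 42050/EI
Flexibility coefficient — unit upward force at C: δ_{CC} = L³/(3EI) = 397/EI.
The prop prevents deflection at C: R_C = δ_0/δ_{CC} = 42050/397 = 105.9 kN.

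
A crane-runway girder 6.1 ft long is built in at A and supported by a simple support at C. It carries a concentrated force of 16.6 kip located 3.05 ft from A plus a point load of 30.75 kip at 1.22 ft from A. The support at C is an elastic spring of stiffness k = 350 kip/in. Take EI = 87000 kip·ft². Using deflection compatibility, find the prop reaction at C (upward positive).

Choose R_C as the redundant. The primary structure is the cantilever fixed at A.
Primary-structure tip deflection at C by superposition:
  point load 16.6 at a = 3.05: Pa²(3L − a)/(6EI) = 392.5/EI
  point load 30.75 at a = 1.22: Pa²(3L − a)/(6EI) = 130.3/EI
  δ_0 = 522.8/EI
Flexibility coefficient — unit upward force at C: δ_{CC} = L³/(3EI) = 75.66/EI.
With EI = 87000 kip·ft²: δ_0 = 0.006009 ft and δ_{CC} = 0.00087 ft/kip.
Compatibility — the spring shortens by R_C/k under the reaction it provides: δ_0 − R_C·δ_{CC} = R_C/k. With 1/k = 1/(350×12) ft/kip = 0.000238 ft/kip, R_C = δ_0 / (δ_{CC} + 1/k) = 0.006009 / (0.00087 + 0.000238) = 5.424 kip.

R_C = 5.424 kip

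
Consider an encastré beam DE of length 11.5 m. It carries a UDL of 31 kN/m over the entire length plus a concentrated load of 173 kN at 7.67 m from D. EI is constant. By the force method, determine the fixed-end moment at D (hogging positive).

M_D = 488.8 kN·m

Take the two fixed-end moments M_D, M_E as redundants; the released structure is the simple span DE.
End rotations of the released simple span under the applied load (×1/EI):
  at D: UDL 31: wL³/(24EI) = 1964/EI
  at E: UDL 31: wL³/(24EI) = 1964/EI
  at D: point load 173 at a = 7.67: Pab(L + b)/(6LEI) = 1129/EI
  at E: point load 173 at a = 7.67: Pab(L + a)/(6LEI) = 1412/EI
  θ_D0 = 3094/EI,  θ_E0 = 3376/EI
Flexibility coefficients: a unit moment at one end gives L/(3EI) there and L/(6EI) at the far end, so f₁₁ = f₂₂ = 3.833/EI and f₁₂ = f₂₁ = 1.917/EI.
Compatibility — zero rotation at each built-in end:
  3.833 M_D + 1.917 M_E = 3094
  1.917 M_D + 3.833 M_E = 3376
Solving the pair gives M_D = 488.8 kN·m and M_E = 636.4 kN·m (hogging).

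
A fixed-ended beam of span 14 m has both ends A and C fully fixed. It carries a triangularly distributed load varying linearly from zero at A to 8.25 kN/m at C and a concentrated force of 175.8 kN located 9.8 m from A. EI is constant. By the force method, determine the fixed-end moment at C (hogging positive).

M_C = 442.6 kN·m

Release both end moments; the primary structure is a simply-supported span AC with redundants M_A and M_C.
On the primary (simply-supported) span, the end slopes from the loading are:
  at A: triangular load, peak 8.25: 7w₀L³/(360EI) = 440.2/EI
  at C: triangular load, peak 8.25: w₀L³/(45EI) = 503.1/EI
  at A: point load 175.8 at a = 9.8: Pab(L + b)/(6LEI) = 1568/EI
  at C: point load 175.8 at a = 9.8: Pab(L + a)/(6LEI) = 2050/EI
  θ_A0 = 2008/EI,  θ_C0 = 2553/EI
Flexibility coefficients: a unit moment at one end gives L/(3EI) there and L/(6EI) at the far end, so f₁₁ = f₂₂ = 4.667/EI and f₁₂ = f₂₁ = 2.333/EI.
Compatibility — zero rotation at each built-in end:
  4.667 M_A + 2.333 M_C = 2008
  2.333 M_A + 4.667 M_C = 2553
Solving the pair gives M_A = 209 kN·m and M_C = 442.6 kN·m (hogging).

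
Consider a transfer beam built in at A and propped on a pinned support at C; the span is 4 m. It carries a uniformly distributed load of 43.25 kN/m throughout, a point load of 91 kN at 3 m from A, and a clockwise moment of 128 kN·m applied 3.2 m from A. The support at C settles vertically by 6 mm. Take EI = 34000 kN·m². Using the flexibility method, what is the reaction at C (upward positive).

Choose R_C as the redundant. The primary structure is the cantilever fixed at A.
Primary-structure tip deflection at C by superposition:
  UDL 43.25: wL⁴/(8EI) = 1384/EI
  point load 91 at a = 3: Pa²(3L − a)/(6EI) = 1228/EI
  clockwise couple 128 at a = 3.2: M₀a(2L − a)/(2EI) = 983/EI
  δ_0 = 3596/EI
Tip deflection under a unit load at C: L³/(3EI) = 21.33/EI.
With EI = 34000 kN·m²: δ_0 = 0.10575 m and δ_{CC} = 0.000627 m/kN.
Compatibility — the beam at C must follow the support down by 0.006 m: δ_0 − R_C·δ_{CC} = 0.006, so R_C = (0.10575 − 0.006)/0.000627 = 159 kN.

R_C = 159 kN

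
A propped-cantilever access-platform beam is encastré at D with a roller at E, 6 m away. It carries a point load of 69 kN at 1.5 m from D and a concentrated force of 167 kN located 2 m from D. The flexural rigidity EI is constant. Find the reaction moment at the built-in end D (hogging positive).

M_D = 253.5 kN·m

Take the reaction at E as the redundant and release it; the primary structure is a cantilever fixed at D.
Primary-structure tip deflection at E by superposition:
  point load 69 at a = 1.5: Pa²(3L − a)/(6EI) = 426.9/EI
  point load 167 at a = 2: Pa²(3L − a)/(6EI) = 1781/EI
  δ_0 = 2208/EI
Tip deflection under a unit load at E: L³/(3EI) = 72/EI.
Compatibility at E: δ_0 − R_E·δ_{EE} = 0, so R_E = 2208/72 = 30.67 kN.
Moment equilibrium about D: M_D = Σ(load moments about D) − R_E·L = 437.5 − 30.67×6 = 253.5 kN·m.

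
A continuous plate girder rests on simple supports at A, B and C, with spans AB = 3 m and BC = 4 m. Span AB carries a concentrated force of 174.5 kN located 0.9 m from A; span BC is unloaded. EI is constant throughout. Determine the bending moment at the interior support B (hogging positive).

Take M_B as the redundant. Released structure: two simple spans AB and BC with a hinge at B.
Rotations at B on the released spans (each span's end-slope, ×1/EI):
  span AB: point load 174.5 at a = 0.9: Pab(L + a)/(6LEI) = 71.46/EI
  relative rotation θ_0 = (71.46 + 0)/EI = 71.46/EI
A unit hogging moment at B produces rotation L₁/(3EI) + L₂/(3EI) = 2.333/EI.
Compatibility: M_B·(L₁+L₂)/(3EI) = θ_0, giving M_B = 30.62 kN·m (hogging).

M_B = 30.62 kN·m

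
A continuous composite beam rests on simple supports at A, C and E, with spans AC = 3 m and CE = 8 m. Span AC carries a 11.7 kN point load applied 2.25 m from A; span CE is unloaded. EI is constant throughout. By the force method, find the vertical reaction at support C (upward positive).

R_C = 9.495 kN

Release continuity at C by inserting a hinge; the redundant is the internal moment M_C. The primary structure is two simply-supported spans AC and CE.
End slopes at the hinge C, treating each span as simply supported:
  span AC: point load 11.7 at a = 2.25: Pab(L + a)/(6LEI) = 5.759/EI
  relative rotation θ_0 = (5.759 + 0)/EI = 5.759/EI
A unit hogging moment at C produces rotation L₁/(3EI) + L₂/(3EI) = 3.667/EI.
Slope continuity at C: θ_0 = M_C·3.667/EI, so M_C = 5.759/3.667 = 1.571 kN·m (hogging).
Span AC, ΣM about A with M_C applied at C: R_C^{AC}·3 = 26.32 + 1.571, so R_C^{AC} = 9.299 kN and R_A = 11.7 − 9.299 = 2.401 kN.
Span CE, ΣM about E: R_C^{CE}·8 = 0 + 1.571, so R_C^{CE} = 0.1963 kN and R_E = 0 − 0.1963 = -0.1963 kN.
R_C = 9.299 + 0.1963 = 9.495 kN.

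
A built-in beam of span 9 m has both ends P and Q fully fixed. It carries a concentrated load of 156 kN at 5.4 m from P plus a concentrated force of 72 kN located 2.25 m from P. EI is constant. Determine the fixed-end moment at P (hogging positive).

M_P = 225.9 kN·m

Release both end moments; the primary structure is a simply-supported span PQ with redundants M_P and M_Q.
Simple-span end rotations at P and Q under the given loads:
  at P: point load 156 at a = 5.4: Pab(L + b)/(6LEI) = 707.6/EI
  at Q: point load 156 at a = 5.4: Pab(L + a)/(6LEI) = 808.7/EI
  at P: point load 72 at a = 2.25: Pab(L + b)/(6LEI) = 318.9/EI
  at Q: point load 72 at a = 2.25: Pab(L + a)/(6LEI) = 227.8/EI
  θ_P0 = 1027/EI,  θ_Q0 = 1037/EI
Flexibility coefficients: a unit moment at one end gives L/(3EI) there and L/(6EI) at the far end, so f₁₁ = f₂₂ = 3/EI and f₁₂ = f₂₁ = 1.5/EI.
Compatibility — zero rotation at each built-in end:
  3 M_P + 1.5 M_Q = 1027
  1.5 M_P + 3 M_Q = 1037
Solving the pair gives M_P = 225.9 kN·m and M_Q = 232.6 kN·m (hogging).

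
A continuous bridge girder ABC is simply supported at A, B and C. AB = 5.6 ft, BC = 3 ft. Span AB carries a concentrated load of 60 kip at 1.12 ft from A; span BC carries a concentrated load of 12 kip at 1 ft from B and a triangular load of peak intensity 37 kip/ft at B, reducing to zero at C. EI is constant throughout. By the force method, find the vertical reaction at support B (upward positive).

Insert a hinge at B; M_B is the redundant, and each span becomes simply supported.
End slopes at the hinge B, treating each span as simply supported:
  span AB: point load 60 at a = 1.12: Pab(L + a)/(6LEI) = 60.21/EI
  span BC: point load 12 at a = 1: Pab(L + b)/(6LEI) = 6.667/EI
  span BC: triangular load, peak 37: w₀L³/(45EI) = 22.2/EI
  relative rotation θ_0 = (60.21 + 28.87)/EI = 89.08/EI
A unit hogging moment at B produces rotation L₁/(3EI) + L₂/(3EI) = 2.867/EI.
Slope continuity at B: θ_0 = M_B·2.867/EI, so M_B = 89.08/2.867 = 31.07 kip·ft (hogging).
Span AB, ΣM about A with M_B applied at B: R_B^{AB}·5.6 = 67.2 + 31.07, so R_B^{AB} = 17.55 kip and R_A = 60 − 17.55 = 42.45 kip.
Span BC, ΣM about C: R_B^{BC}·3 = 135 + 31.07, so R_B^{BC} = 55.36 kip and R_C = 67.5 − 55.36 = 12.14 kip.
R_B = 17.55 + 55.36 = 72.91 kip.

R_B = 72.91 kip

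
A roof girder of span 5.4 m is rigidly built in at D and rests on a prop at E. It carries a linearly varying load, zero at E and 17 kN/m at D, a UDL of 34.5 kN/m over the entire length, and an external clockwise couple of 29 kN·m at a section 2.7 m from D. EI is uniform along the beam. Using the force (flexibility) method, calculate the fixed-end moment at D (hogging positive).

M_D = 155.2 kN·m

Remove the prop at E; the released (primary) structure is a cantilever built in at D.
Downward deflection at the released point E due to the loads:
  triangular load, peak 17 at the fixed end: w₀L⁴/(30EI) = 481.8/EI
  UDL 34.5: wL⁴/(8EI) = 3667/EI
  clockwise couple 29 at a = 2.7: M₀a(2L − a)/(2EI) = 317.1/EI
  δ_0 = 4466/EI
Flexibility coefficient — unit upward force at E: δ_{EE} = L³/(3EI) = 52.49/EI.
The prop prevents deflection at E: R_E = δ_0/δ_{EE} = 4466/52.49 = 85.08 kN.
Moment equilibrium about D: M_D = Σ(load moments about D) − R_E·L = 614.6 − 85.08×5.4 = 155.2 kN·m.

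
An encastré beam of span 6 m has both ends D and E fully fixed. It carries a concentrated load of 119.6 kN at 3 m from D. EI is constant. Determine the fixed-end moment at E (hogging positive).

Take the two fixed-end moments M_D, M_E as redundants; the released structure is the simple span DE.
End rotations of the released simple span under the applied load (×1/EI):
  at D: point load 119.6 at a = 3: Pab(L + b)/(6LEI) = 269.1/EI
  at E: point load 119.6 at a = 3: Pab(L + a)/(6LEI) = 269.1/EI
  θ_D0 = 269.1/EI,  θ_E0 = 269.1/EI
Flexibility coefficients: a unit moment at one end gives L/(3EI) there and L/(6EI) at the far end, so f₁₁ = f₂₂ = 2/EI and f₁₂ = f₂₁ = 1/EI.
Compatibility — zero rotation at each built-in end:
  2 M_D + 1 M_E = 269.1
  1 M_D + 2 M_E = 269.1
Solving the pair gives M_D = 89.7 kN·m and M_E = 89.7 kN·m (hogging).

M_E = 89.7 kN·m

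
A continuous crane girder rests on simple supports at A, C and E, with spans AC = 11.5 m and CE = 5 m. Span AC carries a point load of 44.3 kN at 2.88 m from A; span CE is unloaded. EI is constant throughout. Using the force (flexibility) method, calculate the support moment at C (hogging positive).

M_C = 41.67 kN·m

Insert a hinge at C; M_C is the redundant, and each span becomes simply supported.
Discontinuity in slope at C on the released structure — sum the simple-span end rotations:
  span AC: point load 44.3 at a = 2.88: Pab(L + a)/(6LEI) = 229.2/EI
  relative rotation θ_0 = (229.2 + 0)/EI = 229.2/EI
A unit hogging moment at C produces rotation L₁/(3EI) + L₂/(3EI) = 5.5/EI.
Compatibility: M_C·(L₁+L₂)/(3EI) = θ_0, giving M_C = 41.67 kN·m (hogging).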